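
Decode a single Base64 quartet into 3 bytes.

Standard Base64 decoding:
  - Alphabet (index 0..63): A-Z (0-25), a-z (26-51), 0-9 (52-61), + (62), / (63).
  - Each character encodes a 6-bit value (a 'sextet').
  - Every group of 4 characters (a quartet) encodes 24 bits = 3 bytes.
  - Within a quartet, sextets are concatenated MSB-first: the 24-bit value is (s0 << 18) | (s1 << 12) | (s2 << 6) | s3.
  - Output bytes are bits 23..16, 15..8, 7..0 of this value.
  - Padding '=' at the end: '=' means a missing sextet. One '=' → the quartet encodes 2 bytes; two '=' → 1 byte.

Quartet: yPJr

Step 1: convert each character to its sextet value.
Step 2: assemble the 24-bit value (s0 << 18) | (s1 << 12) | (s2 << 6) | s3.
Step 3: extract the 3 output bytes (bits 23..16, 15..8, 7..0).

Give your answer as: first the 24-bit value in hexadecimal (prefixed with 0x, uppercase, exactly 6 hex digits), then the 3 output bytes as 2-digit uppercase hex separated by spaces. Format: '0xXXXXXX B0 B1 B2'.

Sextets: y=50, P=15, J=9, r=43
24-bit: (50<<18) | (15<<12) | (9<<6) | 43
      = 0xC80000 | 0x00F000 | 0x000240 | 0x00002B
      = 0xC8F26B
Bytes: (v>>16)&0xFF=C8, (v>>8)&0xFF=F2, v&0xFF=6B

Answer: 0xC8F26B C8 F2 6B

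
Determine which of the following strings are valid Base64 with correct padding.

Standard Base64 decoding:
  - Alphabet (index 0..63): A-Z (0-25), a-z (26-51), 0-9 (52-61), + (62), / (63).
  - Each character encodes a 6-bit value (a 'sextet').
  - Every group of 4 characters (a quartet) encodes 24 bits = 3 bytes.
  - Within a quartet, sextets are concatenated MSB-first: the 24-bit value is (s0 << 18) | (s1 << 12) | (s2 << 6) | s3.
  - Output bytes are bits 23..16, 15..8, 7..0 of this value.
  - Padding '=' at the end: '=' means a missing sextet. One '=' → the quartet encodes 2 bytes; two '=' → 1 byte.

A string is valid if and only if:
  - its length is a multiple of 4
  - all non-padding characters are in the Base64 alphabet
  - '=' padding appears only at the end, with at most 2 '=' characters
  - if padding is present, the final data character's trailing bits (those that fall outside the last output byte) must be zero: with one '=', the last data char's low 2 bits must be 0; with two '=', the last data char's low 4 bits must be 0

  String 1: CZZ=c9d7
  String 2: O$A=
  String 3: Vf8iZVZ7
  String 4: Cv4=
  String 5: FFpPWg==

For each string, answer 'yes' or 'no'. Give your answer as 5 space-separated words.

Answer: no no yes yes yes

Derivation:
String 1: 'CZZ=c9d7' → invalid (bad char(s): ['=']; '=' in middle)
String 2: 'O$A=' → invalid (bad char(s): ['$'])
String 3: 'Vf8iZVZ7' → valid
String 4: 'Cv4=' → valid
String 5: 'FFpPWg==' → valid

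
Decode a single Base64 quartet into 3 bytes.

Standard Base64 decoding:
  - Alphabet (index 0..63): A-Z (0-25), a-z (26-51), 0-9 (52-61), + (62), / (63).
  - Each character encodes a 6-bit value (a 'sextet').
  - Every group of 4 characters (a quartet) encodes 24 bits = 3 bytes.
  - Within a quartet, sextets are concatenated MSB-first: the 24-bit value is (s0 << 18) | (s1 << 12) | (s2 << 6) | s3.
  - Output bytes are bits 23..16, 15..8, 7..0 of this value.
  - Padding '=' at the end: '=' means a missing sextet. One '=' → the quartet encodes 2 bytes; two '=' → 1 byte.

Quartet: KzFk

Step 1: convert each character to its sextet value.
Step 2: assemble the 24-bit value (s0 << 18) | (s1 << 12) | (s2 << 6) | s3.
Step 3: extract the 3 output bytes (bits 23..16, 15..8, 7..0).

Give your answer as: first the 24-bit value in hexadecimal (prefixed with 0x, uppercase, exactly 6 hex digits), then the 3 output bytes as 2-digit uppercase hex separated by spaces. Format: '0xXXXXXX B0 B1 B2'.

Answer: 0x2B3164 2B 31 64

Derivation:
Sextets: K=10, z=51, F=5, k=36
24-bit: (10<<18) | (51<<12) | (5<<6) | 36
      = 0x280000 | 0x033000 | 0x000140 | 0x000024
      = 0x2B3164
Bytes: (v>>16)&0xFF=2B, (v>>8)&0xFF=31, v&0xFF=64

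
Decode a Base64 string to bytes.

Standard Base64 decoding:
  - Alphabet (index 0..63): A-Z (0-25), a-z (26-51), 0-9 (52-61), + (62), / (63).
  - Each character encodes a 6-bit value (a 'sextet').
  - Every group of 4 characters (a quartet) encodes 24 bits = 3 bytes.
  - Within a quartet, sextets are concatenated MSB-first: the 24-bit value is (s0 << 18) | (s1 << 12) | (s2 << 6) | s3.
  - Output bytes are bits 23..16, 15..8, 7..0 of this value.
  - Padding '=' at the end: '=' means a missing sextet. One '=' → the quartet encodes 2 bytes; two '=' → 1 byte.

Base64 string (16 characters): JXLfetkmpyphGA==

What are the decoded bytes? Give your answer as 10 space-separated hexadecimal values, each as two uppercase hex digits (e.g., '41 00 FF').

Answer: 25 72 DF 7A D9 26 A7 2A 61 18

Derivation:
After char 0 ('J'=9): chars_in_quartet=1 acc=0x9 bytes_emitted=0
After char 1 ('X'=23): chars_in_quartet=2 acc=0x257 bytes_emitted=0
After char 2 ('L'=11): chars_in_quartet=3 acc=0x95CB bytes_emitted=0
After char 3 ('f'=31): chars_in_quartet=4 acc=0x2572DF -> emit 25 72 DF, reset; bytes_emitted=3
After char 4 ('e'=30): chars_in_quartet=1 acc=0x1E bytes_emitted=3
After char 5 ('t'=45): chars_in_quartet=2 acc=0x7AD bytes_emitted=3
After char 6 ('k'=36): chars_in_quartet=3 acc=0x1EB64 bytes_emitted=3
After char 7 ('m'=38): chars_in_quartet=4 acc=0x7AD926 -> emit 7A D9 26, reset; bytes_emitted=6
After char 8 ('p'=41): chars_in_quartet=1 acc=0x29 bytes_emitted=6
After char 9 ('y'=50): chars_in_quartet=2 acc=0xA72 bytes_emitted=6
After char 10 ('p'=41): chars_in_quartet=3 acc=0x29CA9 bytes_emitted=6
After char 11 ('h'=33): chars_in_quartet=4 acc=0xA72A61 -> emit A7 2A 61, reset; bytes_emitted=9
After char 12 ('G'=6): chars_in_quartet=1 acc=0x6 bytes_emitted=9
After char 13 ('A'=0): chars_in_quartet=2 acc=0x180 bytes_emitted=9
Padding '==': partial quartet acc=0x180 -> emit 18; bytes_emitted=10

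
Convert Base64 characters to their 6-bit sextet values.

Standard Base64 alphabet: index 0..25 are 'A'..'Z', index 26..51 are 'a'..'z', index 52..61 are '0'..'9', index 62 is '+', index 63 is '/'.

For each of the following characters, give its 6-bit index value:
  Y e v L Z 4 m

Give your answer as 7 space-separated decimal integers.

'Y': A..Z range, ord('Y') − ord('A') = 24
'e': a..z range, 26 + ord('e') − ord('a') = 30
'v': a..z range, 26 + ord('v') − ord('a') = 47
'L': A..Z range, ord('L') − ord('A') = 11
'Z': A..Z range, ord('Z') − ord('A') = 25
'4': 0..9 range, 52 + ord('4') − ord('0') = 56
'm': a..z range, 26 + ord('m') − ord('a') = 38

Answer: 24 30 47 11 25 56 38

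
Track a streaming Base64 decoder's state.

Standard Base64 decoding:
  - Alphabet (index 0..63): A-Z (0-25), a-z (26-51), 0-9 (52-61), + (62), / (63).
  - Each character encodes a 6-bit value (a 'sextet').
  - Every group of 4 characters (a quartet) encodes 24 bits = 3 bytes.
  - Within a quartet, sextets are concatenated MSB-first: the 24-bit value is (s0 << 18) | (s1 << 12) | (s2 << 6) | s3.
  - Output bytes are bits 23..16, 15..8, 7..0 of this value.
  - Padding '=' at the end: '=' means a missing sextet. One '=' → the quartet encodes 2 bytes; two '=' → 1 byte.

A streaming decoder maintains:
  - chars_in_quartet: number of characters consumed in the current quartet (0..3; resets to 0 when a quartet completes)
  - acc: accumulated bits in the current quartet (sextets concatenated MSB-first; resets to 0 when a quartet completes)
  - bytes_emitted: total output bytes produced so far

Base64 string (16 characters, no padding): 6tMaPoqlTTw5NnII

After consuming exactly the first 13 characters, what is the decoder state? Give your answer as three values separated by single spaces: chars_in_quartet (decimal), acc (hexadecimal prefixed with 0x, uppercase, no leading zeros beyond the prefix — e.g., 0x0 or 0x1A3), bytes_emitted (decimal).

Answer: 1 0xD 9

Derivation:
After char 0 ('6'=58): chars_in_quartet=1 acc=0x3A bytes_emitted=0
After char 1 ('t'=45): chars_in_quartet=2 acc=0xEAD bytes_emitted=0
After char 2 ('M'=12): chars_in_quartet=3 acc=0x3AB4C bytes_emitted=0
After char 3 ('a'=26): chars_in_quartet=4 acc=0xEAD31A -> emit EA D3 1A, reset; bytes_emitted=3
After char 4 ('P'=15): chars_in_quartet=1 acc=0xF bytes_emitted=3
After char 5 ('o'=40): chars_in_quartet=2 acc=0x3E8 bytes_emitted=3
After char 6 ('q'=42): chars_in_quartet=3 acc=0xFA2A bytes_emitted=3
After char 7 ('l'=37): chars_in_quartet=4 acc=0x3E8AA5 -> emit 3E 8A A5, reset; bytes_emitted=6
After char 8 ('T'=19): chars_in_quartet=1 acc=0x13 bytes_emitted=6
After char 9 ('T'=19): chars_in_quartet=2 acc=0x4D3 bytes_emitted=6
After char 10 ('w'=48): chars_in_quartet=3 acc=0x134F0 bytes_emitted=6
After char 11 ('5'=57): chars_in_quartet=4 acc=0x4D3C39 -> emit 4D 3C 39, reset; bytes_emitted=9
After char 12 ('N'=13): chars_in_quartet=1 acc=0xD bytes_emitted=9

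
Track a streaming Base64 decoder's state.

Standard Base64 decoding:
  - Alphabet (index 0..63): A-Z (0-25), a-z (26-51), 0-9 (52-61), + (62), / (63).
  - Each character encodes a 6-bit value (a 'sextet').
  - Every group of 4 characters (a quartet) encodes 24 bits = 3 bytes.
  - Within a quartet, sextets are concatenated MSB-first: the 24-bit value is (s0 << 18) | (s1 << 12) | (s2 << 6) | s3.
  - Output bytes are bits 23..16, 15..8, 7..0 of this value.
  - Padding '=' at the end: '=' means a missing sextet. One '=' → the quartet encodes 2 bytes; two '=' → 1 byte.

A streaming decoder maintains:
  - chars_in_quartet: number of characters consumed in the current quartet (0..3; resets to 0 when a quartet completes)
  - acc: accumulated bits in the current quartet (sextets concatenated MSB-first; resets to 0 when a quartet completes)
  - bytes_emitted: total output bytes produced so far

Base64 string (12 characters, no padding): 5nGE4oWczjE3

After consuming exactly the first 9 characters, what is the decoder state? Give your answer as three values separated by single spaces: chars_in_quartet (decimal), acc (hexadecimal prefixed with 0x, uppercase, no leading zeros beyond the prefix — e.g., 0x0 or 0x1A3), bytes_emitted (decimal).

After char 0 ('5'=57): chars_in_quartet=1 acc=0x39 bytes_emitted=0
After char 1 ('n'=39): chars_in_quartet=2 acc=0xE67 bytes_emitted=0
After char 2 ('G'=6): chars_in_quartet=3 acc=0x399C6 bytes_emitted=0
After char 3 ('E'=4): chars_in_quartet=4 acc=0xE67184 -> emit E6 71 84, reset; bytes_emitted=3
After char 4 ('4'=56): chars_in_quartet=1 acc=0x38 bytes_emitted=3
After char 5 ('o'=40): chars_in_quartet=2 acc=0xE28 bytes_emitted=3
After char 6 ('W'=22): chars_in_quartet=3 acc=0x38A16 bytes_emitted=3
After char 7 ('c'=28): chars_in_quartet=4 acc=0xE2859C -> emit E2 85 9C, reset; bytes_emitted=6
After char 8 ('z'=51): chars_in_quartet=1 acc=0x33 bytes_emitted=6

Answer: 1 0x33 6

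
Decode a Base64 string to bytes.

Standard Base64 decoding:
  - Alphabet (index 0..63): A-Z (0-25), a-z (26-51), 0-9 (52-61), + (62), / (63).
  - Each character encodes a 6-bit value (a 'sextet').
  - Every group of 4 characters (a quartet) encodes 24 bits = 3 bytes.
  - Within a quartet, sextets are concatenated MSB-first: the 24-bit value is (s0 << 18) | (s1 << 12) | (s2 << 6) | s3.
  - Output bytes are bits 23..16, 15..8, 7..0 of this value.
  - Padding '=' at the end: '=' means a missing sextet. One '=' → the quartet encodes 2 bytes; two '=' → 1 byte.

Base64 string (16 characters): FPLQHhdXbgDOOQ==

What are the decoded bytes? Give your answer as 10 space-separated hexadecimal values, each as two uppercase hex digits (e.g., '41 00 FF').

Answer: 14 F2 D0 1E 17 57 6E 00 CE 39

Derivation:
After char 0 ('F'=5): chars_in_quartet=1 acc=0x5 bytes_emitted=0
After char 1 ('P'=15): chars_in_quartet=2 acc=0x14F bytes_emitted=0
After char 2 ('L'=11): chars_in_quartet=3 acc=0x53CB bytes_emitted=0
After char 3 ('Q'=16): chars_in_quartet=4 acc=0x14F2D0 -> emit 14 F2 D0, reset; bytes_emitted=3
After char 4 ('H'=7): chars_in_quartet=1 acc=0x7 bytes_emitted=3
After char 5 ('h'=33): chars_in_quartet=2 acc=0x1E1 bytes_emitted=3
After char 6 ('d'=29): chars_in_quartet=3 acc=0x785D bytes_emitted=3
After char 7 ('X'=23): chars_in_quartet=4 acc=0x1E1757 -> emit 1E 17 57, reset; bytes_emitted=6
After char 8 ('b'=27): chars_in_quartet=1 acc=0x1B bytes_emitted=6
After char 9 ('g'=32): chars_in_quartet=2 acc=0x6E0 bytes_emitted=6
After char 10 ('D'=3): chars_in_quartet=3 acc=0x1B803 bytes_emitted=6
After char 11 ('O'=14): chars_in_quartet=4 acc=0x6E00CE -> emit 6E 00 CE, reset; bytes_emitted=9
After char 12 ('O'=14): chars_in_quartet=1 acc=0xE bytes_emitted=9
After char 13 ('Q'=16): chars_in_quartet=2 acc=0x390 bytes_emitted=9
Padding '==': partial quartet acc=0x390 -> emit 39; bytes_emitted=10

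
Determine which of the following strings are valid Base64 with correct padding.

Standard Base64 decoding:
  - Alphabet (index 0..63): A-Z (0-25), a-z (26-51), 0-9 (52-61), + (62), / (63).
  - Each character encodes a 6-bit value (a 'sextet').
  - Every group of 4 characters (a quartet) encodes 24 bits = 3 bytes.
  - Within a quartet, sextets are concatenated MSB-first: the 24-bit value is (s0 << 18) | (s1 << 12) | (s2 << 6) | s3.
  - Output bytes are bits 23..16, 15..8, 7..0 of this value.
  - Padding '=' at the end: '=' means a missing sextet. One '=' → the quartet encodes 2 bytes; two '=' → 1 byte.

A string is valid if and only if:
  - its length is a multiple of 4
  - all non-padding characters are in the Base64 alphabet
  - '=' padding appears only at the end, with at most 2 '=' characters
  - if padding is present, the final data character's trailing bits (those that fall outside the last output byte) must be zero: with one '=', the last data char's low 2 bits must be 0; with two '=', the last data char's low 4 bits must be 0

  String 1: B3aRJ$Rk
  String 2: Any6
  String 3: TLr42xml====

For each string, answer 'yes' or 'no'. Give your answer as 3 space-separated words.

Answer: no yes no

Derivation:
String 1: 'B3aRJ$Rk' → invalid (bad char(s): ['$'])
String 2: 'Any6' → valid
String 3: 'TLr42xml====' → invalid (4 pad chars (max 2))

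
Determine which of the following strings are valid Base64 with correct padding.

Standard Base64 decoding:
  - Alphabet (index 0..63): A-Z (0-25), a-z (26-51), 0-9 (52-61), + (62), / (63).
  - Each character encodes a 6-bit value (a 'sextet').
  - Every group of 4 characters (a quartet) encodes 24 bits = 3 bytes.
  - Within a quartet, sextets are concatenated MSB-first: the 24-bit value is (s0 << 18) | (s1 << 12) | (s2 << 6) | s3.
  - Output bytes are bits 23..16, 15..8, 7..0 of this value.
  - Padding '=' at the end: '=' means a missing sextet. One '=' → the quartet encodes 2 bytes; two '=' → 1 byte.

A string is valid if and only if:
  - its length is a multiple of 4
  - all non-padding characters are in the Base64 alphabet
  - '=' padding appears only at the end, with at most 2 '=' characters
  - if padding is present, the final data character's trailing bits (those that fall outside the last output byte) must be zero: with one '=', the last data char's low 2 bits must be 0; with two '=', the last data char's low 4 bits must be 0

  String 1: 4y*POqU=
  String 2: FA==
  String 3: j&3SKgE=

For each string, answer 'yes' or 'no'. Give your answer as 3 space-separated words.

Answer: no yes no

Derivation:
String 1: '4y*POqU=' → invalid (bad char(s): ['*'])
String 2: 'FA==' → valid
String 3: 'j&3SKgE=' → invalid (bad char(s): ['&'])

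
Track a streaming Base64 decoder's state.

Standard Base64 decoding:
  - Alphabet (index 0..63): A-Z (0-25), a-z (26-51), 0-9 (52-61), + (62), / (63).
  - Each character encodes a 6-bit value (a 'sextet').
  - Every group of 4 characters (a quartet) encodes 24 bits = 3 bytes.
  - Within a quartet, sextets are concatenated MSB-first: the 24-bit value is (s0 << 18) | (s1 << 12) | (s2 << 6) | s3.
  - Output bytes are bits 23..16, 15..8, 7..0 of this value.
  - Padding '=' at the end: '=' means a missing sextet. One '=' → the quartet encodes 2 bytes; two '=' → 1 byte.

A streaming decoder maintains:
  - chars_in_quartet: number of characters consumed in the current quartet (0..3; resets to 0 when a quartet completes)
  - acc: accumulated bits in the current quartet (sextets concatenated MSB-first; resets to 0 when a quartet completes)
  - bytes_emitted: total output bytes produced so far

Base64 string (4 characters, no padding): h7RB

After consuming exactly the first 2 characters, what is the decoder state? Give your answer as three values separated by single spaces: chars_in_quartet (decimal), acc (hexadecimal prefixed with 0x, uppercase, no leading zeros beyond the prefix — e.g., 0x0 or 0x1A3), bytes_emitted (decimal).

Answer: 2 0x87B 0

Derivation:
After char 0 ('h'=33): chars_in_quartet=1 acc=0x21 bytes_emitted=0
After char 1 ('7'=59): chars_in_quartet=2 acc=0x87B bytes_emitted=0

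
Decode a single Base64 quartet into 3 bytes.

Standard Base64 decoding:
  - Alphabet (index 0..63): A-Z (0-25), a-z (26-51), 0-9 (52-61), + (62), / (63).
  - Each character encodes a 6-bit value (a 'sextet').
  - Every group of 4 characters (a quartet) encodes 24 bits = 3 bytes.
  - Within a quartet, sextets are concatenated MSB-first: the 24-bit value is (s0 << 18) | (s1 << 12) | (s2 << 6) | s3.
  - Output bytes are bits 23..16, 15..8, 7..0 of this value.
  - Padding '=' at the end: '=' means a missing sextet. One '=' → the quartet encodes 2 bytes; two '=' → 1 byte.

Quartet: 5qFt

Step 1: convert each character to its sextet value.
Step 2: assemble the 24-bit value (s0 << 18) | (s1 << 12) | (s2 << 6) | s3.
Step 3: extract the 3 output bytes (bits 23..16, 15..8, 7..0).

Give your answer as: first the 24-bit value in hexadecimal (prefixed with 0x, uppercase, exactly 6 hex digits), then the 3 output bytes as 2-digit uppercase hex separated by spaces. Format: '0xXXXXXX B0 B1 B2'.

Answer: 0xE6A16D E6 A1 6D

Derivation:
Sextets: 5=57, q=42, F=5, t=45
24-bit: (57<<18) | (42<<12) | (5<<6) | 45
      = 0xE40000 | 0x02A000 | 0x000140 | 0x00002D
      = 0xE6A16D
Bytes: (v>>16)&0xFF=E6, (v>>8)&0xFF=A1, v&0xFF=6D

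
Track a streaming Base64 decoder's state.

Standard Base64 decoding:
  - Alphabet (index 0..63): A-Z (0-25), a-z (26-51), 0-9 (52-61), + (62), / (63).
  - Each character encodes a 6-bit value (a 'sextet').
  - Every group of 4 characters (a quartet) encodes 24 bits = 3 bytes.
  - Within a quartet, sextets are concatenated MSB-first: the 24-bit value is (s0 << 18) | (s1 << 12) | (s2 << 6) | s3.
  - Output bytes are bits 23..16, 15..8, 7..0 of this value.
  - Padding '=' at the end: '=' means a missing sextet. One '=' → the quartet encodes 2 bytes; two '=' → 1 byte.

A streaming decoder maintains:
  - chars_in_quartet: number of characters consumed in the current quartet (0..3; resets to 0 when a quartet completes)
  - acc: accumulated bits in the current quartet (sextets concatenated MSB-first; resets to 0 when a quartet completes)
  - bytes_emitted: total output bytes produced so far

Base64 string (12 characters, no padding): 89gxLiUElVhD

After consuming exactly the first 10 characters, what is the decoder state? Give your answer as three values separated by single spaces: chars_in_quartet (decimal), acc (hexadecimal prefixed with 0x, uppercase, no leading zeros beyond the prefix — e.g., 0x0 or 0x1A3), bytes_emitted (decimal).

After char 0 ('8'=60): chars_in_quartet=1 acc=0x3C bytes_emitted=0
After char 1 ('9'=61): chars_in_quartet=2 acc=0xF3D bytes_emitted=0
After char 2 ('g'=32): chars_in_quartet=3 acc=0x3CF60 bytes_emitted=0
After char 3 ('x'=49): chars_in_quartet=4 acc=0xF3D831 -> emit F3 D8 31, reset; bytes_emitted=3
After char 4 ('L'=11): chars_in_quartet=1 acc=0xB bytes_emitted=3
After char 5 ('i'=34): chars_in_quartet=2 acc=0x2E2 bytes_emitted=3
After char 6 ('U'=20): chars_in_quartet=3 acc=0xB894 bytes_emitted=3
After char 7 ('E'=4): chars_in_quartet=4 acc=0x2E2504 -> emit 2E 25 04, reset; bytes_emitted=6
After char 8 ('l'=37): chars_in_quartet=1 acc=0x25 bytes_emitted=6
After char 9 ('V'=21): chars_in_quartet=2 acc=0x955 bytes_emitted=6

Answer: 2 0x955 6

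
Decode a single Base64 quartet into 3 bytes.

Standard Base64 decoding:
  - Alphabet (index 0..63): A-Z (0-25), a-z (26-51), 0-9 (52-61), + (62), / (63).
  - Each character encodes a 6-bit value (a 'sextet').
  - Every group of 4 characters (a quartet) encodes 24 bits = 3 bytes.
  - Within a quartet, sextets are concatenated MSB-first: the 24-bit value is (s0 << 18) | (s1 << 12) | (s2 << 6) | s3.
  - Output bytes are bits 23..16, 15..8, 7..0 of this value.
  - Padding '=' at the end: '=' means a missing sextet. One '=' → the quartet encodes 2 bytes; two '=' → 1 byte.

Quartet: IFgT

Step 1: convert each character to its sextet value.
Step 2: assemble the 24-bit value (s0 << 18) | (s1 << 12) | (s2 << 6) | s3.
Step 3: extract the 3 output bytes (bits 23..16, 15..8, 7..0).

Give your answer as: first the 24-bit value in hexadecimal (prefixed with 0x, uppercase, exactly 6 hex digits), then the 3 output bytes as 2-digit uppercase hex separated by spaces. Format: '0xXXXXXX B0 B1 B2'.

Answer: 0x205813 20 58 13

Derivation:
Sextets: I=8, F=5, g=32, T=19
24-bit: (8<<18) | (5<<12) | (32<<6) | 19
      = 0x200000 | 0x005000 | 0x000800 | 0x000013
      = 0x205813
Bytes: (v>>16)&0xFF=20, (v>>8)&0xFF=58, v&0xFF=13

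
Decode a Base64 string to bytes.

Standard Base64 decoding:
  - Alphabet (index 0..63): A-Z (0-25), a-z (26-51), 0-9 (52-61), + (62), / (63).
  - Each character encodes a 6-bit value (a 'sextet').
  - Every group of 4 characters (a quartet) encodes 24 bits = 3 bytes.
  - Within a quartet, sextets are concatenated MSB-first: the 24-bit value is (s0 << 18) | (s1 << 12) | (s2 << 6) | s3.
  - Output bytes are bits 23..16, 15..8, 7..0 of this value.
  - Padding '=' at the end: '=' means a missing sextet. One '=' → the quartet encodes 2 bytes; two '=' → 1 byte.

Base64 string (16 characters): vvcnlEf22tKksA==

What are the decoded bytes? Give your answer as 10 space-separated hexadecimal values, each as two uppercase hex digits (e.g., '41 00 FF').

After char 0 ('v'=47): chars_in_quartet=1 acc=0x2F bytes_emitted=0
After char 1 ('v'=47): chars_in_quartet=2 acc=0xBEF bytes_emitted=0
After char 2 ('c'=28): chars_in_quartet=3 acc=0x2FBDC bytes_emitted=0
After char 3 ('n'=39): chars_in_quartet=4 acc=0xBEF727 -> emit BE F7 27, reset; bytes_emitted=3
After char 4 ('l'=37): chars_in_quartet=1 acc=0x25 bytes_emitted=3
After char 5 ('E'=4): chars_in_quartet=2 acc=0x944 bytes_emitted=3
After char 6 ('f'=31): chars_in_quartet=3 acc=0x2511F bytes_emitted=3
After char 7 ('2'=54): chars_in_quartet=4 acc=0x9447F6 -> emit 94 47 F6, reset; bytes_emitted=6
After char 8 ('2'=54): chars_in_quartet=1 acc=0x36 bytes_emitted=6
After char 9 ('t'=45): chars_in_quartet=2 acc=0xDAD bytes_emitted=6
After char 10 ('K'=10): chars_in_quartet=3 acc=0x36B4A bytes_emitted=6
After char 11 ('k'=36): chars_in_quartet=4 acc=0xDAD2A4 -> emit DA D2 A4, reset; bytes_emitted=9
After char 12 ('s'=44): chars_in_quartet=1 acc=0x2C bytes_emitted=9
After char 13 ('A'=0): chars_in_quartet=2 acc=0xB00 bytes_emitted=9
Padding '==': partial quartet acc=0xB00 -> emit B0; bytes_emitted=10

Answer: BE F7 27 94 47 F6 DA D2 A4 B0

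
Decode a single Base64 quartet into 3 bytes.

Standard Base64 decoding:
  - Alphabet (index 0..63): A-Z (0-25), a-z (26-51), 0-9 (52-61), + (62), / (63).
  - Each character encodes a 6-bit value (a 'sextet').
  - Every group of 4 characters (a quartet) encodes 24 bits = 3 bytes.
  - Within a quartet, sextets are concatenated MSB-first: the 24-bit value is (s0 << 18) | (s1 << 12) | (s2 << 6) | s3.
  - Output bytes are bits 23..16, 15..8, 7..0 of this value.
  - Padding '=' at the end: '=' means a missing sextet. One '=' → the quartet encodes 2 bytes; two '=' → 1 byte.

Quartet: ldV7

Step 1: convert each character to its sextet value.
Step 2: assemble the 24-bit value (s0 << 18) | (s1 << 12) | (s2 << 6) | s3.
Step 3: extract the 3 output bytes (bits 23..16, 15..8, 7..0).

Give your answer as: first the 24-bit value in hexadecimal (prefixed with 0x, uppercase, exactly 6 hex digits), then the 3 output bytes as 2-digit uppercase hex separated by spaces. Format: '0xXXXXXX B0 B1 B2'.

Sextets: l=37, d=29, V=21, 7=59
24-bit: (37<<18) | (29<<12) | (21<<6) | 59
      = 0x940000 | 0x01D000 | 0x000540 | 0x00003B
      = 0x95D57B
Bytes: (v>>16)&0xFF=95, (v>>8)&0xFF=D5, v&0xFF=7B

Answer: 0x95D57B 95 D5 7B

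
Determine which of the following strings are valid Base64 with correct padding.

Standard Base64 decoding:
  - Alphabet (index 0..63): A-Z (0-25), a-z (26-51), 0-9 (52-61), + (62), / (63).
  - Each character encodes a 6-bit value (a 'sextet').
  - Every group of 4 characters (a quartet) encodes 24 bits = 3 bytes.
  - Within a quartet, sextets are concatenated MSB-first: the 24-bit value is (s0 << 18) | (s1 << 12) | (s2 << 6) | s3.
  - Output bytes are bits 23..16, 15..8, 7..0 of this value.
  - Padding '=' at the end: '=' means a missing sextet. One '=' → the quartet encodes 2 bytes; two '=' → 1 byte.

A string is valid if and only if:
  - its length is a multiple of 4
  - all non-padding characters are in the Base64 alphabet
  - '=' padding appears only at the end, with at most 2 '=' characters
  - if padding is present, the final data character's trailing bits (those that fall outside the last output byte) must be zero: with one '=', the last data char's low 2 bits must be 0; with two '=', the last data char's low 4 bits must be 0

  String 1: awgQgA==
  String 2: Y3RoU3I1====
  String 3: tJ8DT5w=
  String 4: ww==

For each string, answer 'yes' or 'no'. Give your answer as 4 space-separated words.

String 1: 'awgQgA==' → valid
String 2: 'Y3RoU3I1====' → invalid (4 pad chars (max 2))
String 3: 'tJ8DT5w=' → valid
String 4: 'ww==' → valid

Answer: yes no yes yes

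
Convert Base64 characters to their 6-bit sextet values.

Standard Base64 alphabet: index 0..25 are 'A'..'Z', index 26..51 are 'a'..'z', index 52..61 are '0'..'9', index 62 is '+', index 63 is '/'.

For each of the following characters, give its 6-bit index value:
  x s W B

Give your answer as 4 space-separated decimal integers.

'x': a..z range, 26 + ord('x') − ord('a') = 49
's': a..z range, 26 + ord('s') − ord('a') = 44
'W': A..Z range, ord('W') − ord('A') = 22
'B': A..Z range, ord('B') − ord('A') = 1

Answer: 49 44 22 1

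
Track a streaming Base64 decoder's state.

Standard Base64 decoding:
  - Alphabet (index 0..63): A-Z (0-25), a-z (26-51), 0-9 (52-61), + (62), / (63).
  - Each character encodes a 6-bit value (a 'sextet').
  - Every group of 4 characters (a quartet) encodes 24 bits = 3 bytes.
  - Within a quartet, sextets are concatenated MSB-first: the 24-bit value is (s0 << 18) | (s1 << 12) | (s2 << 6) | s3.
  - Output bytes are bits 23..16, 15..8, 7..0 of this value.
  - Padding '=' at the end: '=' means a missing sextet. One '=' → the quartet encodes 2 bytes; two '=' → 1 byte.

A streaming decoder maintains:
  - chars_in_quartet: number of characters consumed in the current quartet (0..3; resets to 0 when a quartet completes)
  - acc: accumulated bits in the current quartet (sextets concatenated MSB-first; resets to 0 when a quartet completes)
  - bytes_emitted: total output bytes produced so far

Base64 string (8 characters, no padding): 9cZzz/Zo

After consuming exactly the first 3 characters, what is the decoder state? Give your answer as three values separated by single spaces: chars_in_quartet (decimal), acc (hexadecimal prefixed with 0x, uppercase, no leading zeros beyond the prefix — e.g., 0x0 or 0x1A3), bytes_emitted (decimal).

After char 0 ('9'=61): chars_in_quartet=1 acc=0x3D bytes_emitted=0
After char 1 ('c'=28): chars_in_quartet=2 acc=0xF5C bytes_emitted=0
After char 2 ('Z'=25): chars_in_quartet=3 acc=0x3D719 bytes_emitted=0

Answer: 3 0x3D719 0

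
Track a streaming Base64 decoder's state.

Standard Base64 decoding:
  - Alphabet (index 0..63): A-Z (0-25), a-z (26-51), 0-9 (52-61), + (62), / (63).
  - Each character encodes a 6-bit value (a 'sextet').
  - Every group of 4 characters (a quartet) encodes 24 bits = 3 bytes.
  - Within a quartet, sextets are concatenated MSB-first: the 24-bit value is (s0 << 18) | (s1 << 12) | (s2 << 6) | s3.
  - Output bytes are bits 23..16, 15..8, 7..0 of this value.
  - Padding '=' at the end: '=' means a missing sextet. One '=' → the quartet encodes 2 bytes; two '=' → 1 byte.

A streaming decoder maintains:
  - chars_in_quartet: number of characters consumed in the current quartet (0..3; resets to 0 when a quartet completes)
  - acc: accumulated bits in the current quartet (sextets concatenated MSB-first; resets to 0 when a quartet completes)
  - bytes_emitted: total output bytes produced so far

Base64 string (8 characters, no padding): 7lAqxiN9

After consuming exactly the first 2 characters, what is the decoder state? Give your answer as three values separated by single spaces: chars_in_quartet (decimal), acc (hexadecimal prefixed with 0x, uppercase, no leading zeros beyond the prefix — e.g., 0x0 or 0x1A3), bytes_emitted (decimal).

After char 0 ('7'=59): chars_in_quartet=1 acc=0x3B bytes_emitted=0
After char 1 ('l'=37): chars_in_quartet=2 acc=0xEE5 bytes_emitted=0

Answer: 2 0xEE5 0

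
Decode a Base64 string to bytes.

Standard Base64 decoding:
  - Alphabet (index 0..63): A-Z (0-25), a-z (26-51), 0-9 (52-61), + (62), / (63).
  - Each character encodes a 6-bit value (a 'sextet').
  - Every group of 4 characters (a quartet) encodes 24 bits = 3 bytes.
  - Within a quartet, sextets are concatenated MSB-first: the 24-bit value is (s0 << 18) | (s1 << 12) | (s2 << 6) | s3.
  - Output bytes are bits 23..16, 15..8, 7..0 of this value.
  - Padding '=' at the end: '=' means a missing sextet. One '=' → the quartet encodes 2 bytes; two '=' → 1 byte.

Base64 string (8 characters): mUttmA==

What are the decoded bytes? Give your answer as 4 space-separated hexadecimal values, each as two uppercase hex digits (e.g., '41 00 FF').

Answer: 99 4B 6D 98

Derivation:
After char 0 ('m'=38): chars_in_quartet=1 acc=0x26 bytes_emitted=0
After char 1 ('U'=20): chars_in_quartet=2 acc=0x994 bytes_emitted=0
After char 2 ('t'=45): chars_in_quartet=3 acc=0x2652D bytes_emitted=0
After char 3 ('t'=45): chars_in_quartet=4 acc=0x994B6D -> emit 99 4B 6D, reset; bytes_emitted=3
After char 4 ('m'=38): chars_in_quartet=1 acc=0x26 bytes_emitted=3
After char 5 ('A'=0): chars_in_quartet=2 acc=0x980 bytes_emitted=3
Padding '==': partial quartet acc=0x980 -> emit 98; bytes_emitted=4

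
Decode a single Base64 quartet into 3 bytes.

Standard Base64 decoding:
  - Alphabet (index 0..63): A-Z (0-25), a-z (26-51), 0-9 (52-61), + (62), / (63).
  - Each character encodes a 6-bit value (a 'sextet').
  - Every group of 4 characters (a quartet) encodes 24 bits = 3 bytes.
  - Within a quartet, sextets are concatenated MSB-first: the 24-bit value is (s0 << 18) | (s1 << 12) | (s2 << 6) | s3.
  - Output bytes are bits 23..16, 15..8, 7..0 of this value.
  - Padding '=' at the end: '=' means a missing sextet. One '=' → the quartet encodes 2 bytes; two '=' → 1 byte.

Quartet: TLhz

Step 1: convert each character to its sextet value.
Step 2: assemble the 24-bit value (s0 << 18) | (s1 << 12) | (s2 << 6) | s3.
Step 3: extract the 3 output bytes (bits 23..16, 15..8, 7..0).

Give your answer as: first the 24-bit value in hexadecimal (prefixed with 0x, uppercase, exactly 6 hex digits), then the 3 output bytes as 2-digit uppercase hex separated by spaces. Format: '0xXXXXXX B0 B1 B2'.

Answer: 0x4CB873 4C B8 73

Derivation:
Sextets: T=19, L=11, h=33, z=51
24-bit: (19<<18) | (11<<12) | (33<<6) | 51
      = 0x4C0000 | 0x00B000 | 0x000840 | 0x000033
      = 0x4CB873
Bytes: (v>>16)&0xFF=4C, (v>>8)&0xFF=B8, v&0xFF=73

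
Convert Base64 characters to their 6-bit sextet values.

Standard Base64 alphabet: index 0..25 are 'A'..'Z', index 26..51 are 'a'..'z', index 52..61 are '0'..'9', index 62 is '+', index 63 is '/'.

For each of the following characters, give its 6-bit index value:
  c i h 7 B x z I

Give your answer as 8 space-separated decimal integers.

Answer: 28 34 33 59 1 49 51 8

Derivation:
'c': a..z range, 26 + ord('c') − ord('a') = 28
'i': a..z range, 26 + ord('i') − ord('a') = 34
'h': a..z range, 26 + ord('h') − ord('a') = 33
'7': 0..9 range, 52 + ord('7') − ord('0') = 59
'B': A..Z range, ord('B') − ord('A') = 1
'x': a..z range, 26 + ord('x') − ord('a') = 49
'z': a..z range, 26 + ord('z') − ord('a') = 51
'I': A..Z range, ord('I') − ord('A') = 8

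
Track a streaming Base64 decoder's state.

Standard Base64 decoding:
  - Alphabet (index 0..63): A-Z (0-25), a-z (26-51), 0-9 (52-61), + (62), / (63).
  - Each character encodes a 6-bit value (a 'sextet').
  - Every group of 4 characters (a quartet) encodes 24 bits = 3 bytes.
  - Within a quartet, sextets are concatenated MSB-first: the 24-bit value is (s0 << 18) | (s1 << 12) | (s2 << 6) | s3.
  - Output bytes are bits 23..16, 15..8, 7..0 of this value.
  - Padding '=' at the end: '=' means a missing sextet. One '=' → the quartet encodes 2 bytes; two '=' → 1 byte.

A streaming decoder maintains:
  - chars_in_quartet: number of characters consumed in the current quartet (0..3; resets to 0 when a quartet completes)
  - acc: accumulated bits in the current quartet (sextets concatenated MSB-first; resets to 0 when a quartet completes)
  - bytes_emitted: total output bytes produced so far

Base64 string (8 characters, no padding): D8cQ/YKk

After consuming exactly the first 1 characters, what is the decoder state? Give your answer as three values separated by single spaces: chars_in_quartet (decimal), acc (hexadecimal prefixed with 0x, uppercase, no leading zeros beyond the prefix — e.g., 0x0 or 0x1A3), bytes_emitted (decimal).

Answer: 1 0x3 0

Derivation:
After char 0 ('D'=3): chars_in_quartet=1 acc=0x3 bytes_emitted=0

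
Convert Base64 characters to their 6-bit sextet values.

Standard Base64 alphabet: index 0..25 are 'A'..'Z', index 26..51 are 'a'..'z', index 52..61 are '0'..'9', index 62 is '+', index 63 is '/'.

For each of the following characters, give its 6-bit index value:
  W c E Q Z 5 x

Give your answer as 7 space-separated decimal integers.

'W': A..Z range, ord('W') − ord('A') = 22
'c': a..z range, 26 + ord('c') − ord('a') = 28
'E': A..Z range, ord('E') − ord('A') = 4
'Q': A..Z range, ord('Q') − ord('A') = 16
'Z': A..Z range, ord('Z') − ord('A') = 25
'5': 0..9 range, 52 + ord('5') − ord('0') = 57
'x': a..z range, 26 + ord('x') − ord('a') = 49

Answer: 22 28 4 16 25 57 49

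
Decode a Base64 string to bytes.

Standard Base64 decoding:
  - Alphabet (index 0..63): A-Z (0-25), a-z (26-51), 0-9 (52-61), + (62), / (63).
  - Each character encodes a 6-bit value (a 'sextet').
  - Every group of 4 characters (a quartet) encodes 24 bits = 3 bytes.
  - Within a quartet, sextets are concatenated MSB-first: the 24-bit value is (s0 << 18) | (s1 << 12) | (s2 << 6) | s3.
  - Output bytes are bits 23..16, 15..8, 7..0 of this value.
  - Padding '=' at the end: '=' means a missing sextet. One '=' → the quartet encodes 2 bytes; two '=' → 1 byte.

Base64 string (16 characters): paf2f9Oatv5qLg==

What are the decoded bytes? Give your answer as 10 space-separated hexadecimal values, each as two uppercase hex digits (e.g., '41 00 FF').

After char 0 ('p'=41): chars_in_quartet=1 acc=0x29 bytes_emitted=0
After char 1 ('a'=26): chars_in_quartet=2 acc=0xA5A bytes_emitted=0
After char 2 ('f'=31): chars_in_quartet=3 acc=0x2969F bytes_emitted=0
After char 3 ('2'=54): chars_in_quartet=4 acc=0xA5A7F6 -> emit A5 A7 F6, reset; bytes_emitted=3
After char 4 ('f'=31): chars_in_quartet=1 acc=0x1F bytes_emitted=3
After char 5 ('9'=61): chars_in_quartet=2 acc=0x7FD bytes_emitted=3
After char 6 ('O'=14): chars_in_quartet=3 acc=0x1FF4E bytes_emitted=3
After char 7 ('a'=26): chars_in_quartet=4 acc=0x7FD39A -> emit 7F D3 9A, reset; bytes_emitted=6
After char 8 ('t'=45): chars_in_quartet=1 acc=0x2D bytes_emitted=6
After char 9 ('v'=47): chars_in_quartet=2 acc=0xB6F bytes_emitted=6
After char 10 ('5'=57): chars_in_quartet=3 acc=0x2DBF9 bytes_emitted=6
After char 11 ('q'=42): chars_in_quartet=4 acc=0xB6FE6A -> emit B6 FE 6A, reset; bytes_emitted=9
After char 12 ('L'=11): chars_in_quartet=1 acc=0xB bytes_emitted=9
After char 13 ('g'=32): chars_in_quartet=2 acc=0x2E0 bytes_emitted=9
Padding '==': partial quartet acc=0x2E0 -> emit 2E; bytes_emitted=10

Answer: A5 A7 F6 7F D3 9A B6 FE 6A 2E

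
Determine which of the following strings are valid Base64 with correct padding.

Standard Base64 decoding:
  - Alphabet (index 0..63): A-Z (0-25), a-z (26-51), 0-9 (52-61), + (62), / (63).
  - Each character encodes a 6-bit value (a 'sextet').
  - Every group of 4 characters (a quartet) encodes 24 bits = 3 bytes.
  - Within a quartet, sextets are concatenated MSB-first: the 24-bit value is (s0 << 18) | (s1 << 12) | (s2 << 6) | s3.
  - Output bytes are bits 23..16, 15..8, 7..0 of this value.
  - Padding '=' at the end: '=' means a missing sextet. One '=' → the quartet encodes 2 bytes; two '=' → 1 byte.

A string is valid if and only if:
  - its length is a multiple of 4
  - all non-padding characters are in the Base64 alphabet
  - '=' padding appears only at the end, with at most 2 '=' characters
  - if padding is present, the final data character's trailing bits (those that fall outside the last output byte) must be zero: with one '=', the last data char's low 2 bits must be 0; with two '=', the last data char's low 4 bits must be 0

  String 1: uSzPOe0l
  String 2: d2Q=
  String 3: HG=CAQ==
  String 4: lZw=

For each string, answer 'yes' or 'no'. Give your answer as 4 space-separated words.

Answer: yes yes no yes

Derivation:
String 1: 'uSzPOe0l' → valid
String 2: 'd2Q=' → valid
String 3: 'HG=CAQ==' → invalid (bad char(s): ['=']; '=' in middle)
String 4: 'lZw=' → valid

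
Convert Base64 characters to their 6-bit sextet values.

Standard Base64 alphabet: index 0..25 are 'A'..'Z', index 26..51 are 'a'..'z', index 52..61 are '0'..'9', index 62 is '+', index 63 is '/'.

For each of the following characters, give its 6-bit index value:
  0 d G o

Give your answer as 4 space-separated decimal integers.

'0': 0..9 range, 52 + ord('0') − ord('0') = 52
'd': a..z range, 26 + ord('d') − ord('a') = 29
'G': A..Z range, ord('G') − ord('A') = 6
'o': a..z range, 26 + ord('o') − ord('a') = 40

Answer: 52 29 6 40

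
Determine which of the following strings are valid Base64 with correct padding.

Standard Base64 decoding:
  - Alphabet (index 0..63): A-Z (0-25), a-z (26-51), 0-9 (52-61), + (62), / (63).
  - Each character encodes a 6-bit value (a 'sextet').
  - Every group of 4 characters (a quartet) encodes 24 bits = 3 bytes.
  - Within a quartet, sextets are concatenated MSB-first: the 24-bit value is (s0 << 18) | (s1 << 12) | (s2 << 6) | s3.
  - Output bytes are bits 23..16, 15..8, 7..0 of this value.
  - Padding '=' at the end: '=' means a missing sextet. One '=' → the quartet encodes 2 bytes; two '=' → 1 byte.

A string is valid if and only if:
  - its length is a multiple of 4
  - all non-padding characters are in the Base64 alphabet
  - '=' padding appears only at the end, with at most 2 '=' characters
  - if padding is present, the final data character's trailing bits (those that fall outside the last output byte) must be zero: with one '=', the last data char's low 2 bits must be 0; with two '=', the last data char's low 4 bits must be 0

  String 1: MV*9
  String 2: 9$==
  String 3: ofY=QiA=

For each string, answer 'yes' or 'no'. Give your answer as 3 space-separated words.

Answer: no no no

Derivation:
String 1: 'MV*9' → invalid (bad char(s): ['*'])
String 2: '9$==' → invalid (bad char(s): ['$'])
String 3: 'ofY=QiA=' → invalid (bad char(s): ['=']; '=' in middle)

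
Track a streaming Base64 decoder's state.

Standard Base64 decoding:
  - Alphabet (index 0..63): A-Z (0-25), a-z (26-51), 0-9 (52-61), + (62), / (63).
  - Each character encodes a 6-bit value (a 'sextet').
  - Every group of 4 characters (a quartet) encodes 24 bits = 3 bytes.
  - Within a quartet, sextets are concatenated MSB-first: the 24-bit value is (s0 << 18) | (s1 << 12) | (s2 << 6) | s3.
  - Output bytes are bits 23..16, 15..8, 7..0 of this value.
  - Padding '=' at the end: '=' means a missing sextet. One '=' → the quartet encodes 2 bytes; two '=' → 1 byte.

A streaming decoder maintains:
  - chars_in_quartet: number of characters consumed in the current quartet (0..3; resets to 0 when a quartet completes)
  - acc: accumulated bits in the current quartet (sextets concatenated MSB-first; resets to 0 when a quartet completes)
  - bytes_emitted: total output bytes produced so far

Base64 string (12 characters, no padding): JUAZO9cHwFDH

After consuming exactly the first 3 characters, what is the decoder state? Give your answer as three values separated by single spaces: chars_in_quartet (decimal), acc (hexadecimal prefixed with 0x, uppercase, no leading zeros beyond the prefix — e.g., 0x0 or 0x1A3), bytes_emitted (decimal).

Answer: 3 0x9500 0

Derivation:
After char 0 ('J'=9): chars_in_quartet=1 acc=0x9 bytes_emitted=0
After char 1 ('U'=20): chars_in_quartet=2 acc=0x254 bytes_emitted=0
After char 2 ('A'=0): chars_in_quartet=3 acc=0x9500 bytes_emitted=0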